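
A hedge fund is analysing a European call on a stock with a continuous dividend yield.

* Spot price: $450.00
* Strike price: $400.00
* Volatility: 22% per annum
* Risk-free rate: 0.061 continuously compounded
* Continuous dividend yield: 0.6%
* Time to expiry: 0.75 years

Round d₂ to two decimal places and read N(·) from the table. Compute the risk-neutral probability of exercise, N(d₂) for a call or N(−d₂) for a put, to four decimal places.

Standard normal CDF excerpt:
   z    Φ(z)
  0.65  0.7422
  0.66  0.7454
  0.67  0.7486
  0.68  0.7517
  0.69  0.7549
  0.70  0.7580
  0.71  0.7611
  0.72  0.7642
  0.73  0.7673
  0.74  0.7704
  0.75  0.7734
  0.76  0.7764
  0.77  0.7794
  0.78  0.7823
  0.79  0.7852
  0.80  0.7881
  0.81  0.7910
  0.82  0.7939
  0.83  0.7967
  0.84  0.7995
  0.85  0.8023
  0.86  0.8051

0.7704

σ√T = 0.22·√0.75 = 0.1905
d₁ = [ln(450/400) + (0.061 − 0.006 + 0.22²/2)·0.75] / 0.1905 = [0.1178 + 0.0594] / 0.1905 = 0.9300 → 0.93
d₂ = d₁ − σ√T = 0.9300 − 0.1905 = 0.7394 → 0.74
Risk-neutral Pr[S_T > K] = N(d₂) = N(0.74) = 0.7704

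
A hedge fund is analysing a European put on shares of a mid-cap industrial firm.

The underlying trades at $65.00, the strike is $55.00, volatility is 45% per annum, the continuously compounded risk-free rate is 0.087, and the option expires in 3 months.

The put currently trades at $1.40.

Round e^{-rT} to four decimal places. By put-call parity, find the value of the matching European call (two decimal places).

e^(−rT) = e^(−0.087·0.25) = 0.9785
Put-call parity: C − P = S − K·e^(−rT) = 65 − 55·0.9785 = 65 − 53.8175 = 11.1825
C = P + (C − P) = 1.40 + (11.1825) = 12.5825

$12.58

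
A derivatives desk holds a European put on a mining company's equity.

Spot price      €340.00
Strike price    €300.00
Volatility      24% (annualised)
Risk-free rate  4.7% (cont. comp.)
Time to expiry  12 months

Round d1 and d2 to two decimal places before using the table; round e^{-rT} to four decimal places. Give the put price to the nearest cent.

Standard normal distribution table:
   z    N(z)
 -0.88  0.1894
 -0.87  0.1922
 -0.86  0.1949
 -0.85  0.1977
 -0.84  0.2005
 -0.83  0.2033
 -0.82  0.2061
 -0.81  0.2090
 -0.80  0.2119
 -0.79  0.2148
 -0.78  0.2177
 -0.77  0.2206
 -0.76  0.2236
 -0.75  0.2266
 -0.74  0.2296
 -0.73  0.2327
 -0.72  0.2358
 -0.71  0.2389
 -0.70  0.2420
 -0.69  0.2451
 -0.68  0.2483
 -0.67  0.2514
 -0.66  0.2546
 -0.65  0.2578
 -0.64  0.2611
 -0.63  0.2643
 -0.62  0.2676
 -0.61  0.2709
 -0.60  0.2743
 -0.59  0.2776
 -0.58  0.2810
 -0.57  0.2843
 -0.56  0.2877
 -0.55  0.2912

σ√T = 0.24·√1 = 0.2400
d₁ = [ln(340/300) + (0.047 + 0.24²/2)·1] / 0.2400 = [0.1252 + 0.0758] / 0.2400 = 0.8373 which rounds to 0.84
d₂ = d₁ − σ√T = 0.8373 − 0.2400 = 0.5973 which rounds to 0.60
e^(−rT) = e^(−0.047·1) = 0.9541
N(−d₂) = N(-0.60) = 0.2743;  N(−d₁) = N(-0.84) = 0.2005
P = 300·0.9541·0.2743 − 340·0.2005 = 78.5129 − 68.1700 = 10.3429

€10.34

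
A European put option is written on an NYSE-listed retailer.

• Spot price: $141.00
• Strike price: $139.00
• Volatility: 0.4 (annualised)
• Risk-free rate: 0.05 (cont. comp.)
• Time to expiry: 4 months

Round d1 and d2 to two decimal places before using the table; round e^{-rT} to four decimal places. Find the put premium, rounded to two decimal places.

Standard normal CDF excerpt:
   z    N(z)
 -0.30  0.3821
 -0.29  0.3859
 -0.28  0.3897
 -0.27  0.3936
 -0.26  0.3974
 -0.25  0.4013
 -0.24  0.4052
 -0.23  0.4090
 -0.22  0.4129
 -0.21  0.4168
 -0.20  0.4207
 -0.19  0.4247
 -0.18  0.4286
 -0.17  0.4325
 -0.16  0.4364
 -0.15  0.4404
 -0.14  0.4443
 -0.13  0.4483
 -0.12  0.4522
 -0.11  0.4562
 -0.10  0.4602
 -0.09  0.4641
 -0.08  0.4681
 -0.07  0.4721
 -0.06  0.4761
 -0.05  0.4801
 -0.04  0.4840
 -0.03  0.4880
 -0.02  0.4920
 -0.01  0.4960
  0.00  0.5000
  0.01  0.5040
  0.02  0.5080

T = 0.3333;  σ√T = 0.2309
ln(S/K) + (r + σ²/2)T = ln(141/139) + (0.05 + 0.4²/2)·0.3333 = 0.0143 + 0.0433 = 0.0576
d₁ = 0.0576 / 0.2309 = 0.2495 which rounds to 0.25
d₂ = d₁ − σ√T = 0.2495 − 0.2309 = 0.0186 which rounds to 0.02
exp(−rT) = exp(−0.05·0.3333) = 0.9835
N(−d₂) = N(-0.02) = 0.4920;  N(−d₁) = N(-0.25) = 0.4013
P = 139·0.9835·0.4920 − 141·0.4013 = 67.2596 − 56.5833 = 10.6763

$10.68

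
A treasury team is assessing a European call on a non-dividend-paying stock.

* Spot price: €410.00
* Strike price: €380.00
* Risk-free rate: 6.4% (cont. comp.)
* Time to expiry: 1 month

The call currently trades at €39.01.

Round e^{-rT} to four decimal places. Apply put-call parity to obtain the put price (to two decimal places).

€7.00

exp(−rT) = exp(−0.064·0.08333) = 0.9947
Put-call parity: C − P = S − K·e^(−rT) = 410 − 380·0.9947 = 410 − 377.9860 = 32.0140
P = C − (C − P) = 39.01 − (32.0140) = 6.9960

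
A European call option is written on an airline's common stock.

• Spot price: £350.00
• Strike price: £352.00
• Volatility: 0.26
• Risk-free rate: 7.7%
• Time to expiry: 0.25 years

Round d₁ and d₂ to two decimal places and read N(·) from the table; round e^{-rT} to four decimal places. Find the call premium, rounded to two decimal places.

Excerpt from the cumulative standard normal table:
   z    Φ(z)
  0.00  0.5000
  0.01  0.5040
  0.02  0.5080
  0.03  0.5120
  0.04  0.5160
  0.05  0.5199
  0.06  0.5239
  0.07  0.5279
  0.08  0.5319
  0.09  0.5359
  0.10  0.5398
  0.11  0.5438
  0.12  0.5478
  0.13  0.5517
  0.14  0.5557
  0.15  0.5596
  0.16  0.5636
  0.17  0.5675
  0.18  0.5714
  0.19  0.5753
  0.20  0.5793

σ√T = 0.26·√0.25 = 0.1300
d₁ = [ln(350/352) + (0.077 + 0.26²/2)·0.25] / 0.1300 = [-0.0057 + 0.0277] / 0.1300 = 0.1692 → 0.17
d₂ = d₁ − σ√T = 0.1692 − 0.1300 = 0.0392 → 0.04
exp(−rT) = exp(−0.077·0.25) = 0.9809
C = 350·N(0.17) − 352·0.9809·N(0.04) = 350·0.5675 − 352·0.9809·0.5160 = 198.6250 − 178.1628 = 20.4622

£20.46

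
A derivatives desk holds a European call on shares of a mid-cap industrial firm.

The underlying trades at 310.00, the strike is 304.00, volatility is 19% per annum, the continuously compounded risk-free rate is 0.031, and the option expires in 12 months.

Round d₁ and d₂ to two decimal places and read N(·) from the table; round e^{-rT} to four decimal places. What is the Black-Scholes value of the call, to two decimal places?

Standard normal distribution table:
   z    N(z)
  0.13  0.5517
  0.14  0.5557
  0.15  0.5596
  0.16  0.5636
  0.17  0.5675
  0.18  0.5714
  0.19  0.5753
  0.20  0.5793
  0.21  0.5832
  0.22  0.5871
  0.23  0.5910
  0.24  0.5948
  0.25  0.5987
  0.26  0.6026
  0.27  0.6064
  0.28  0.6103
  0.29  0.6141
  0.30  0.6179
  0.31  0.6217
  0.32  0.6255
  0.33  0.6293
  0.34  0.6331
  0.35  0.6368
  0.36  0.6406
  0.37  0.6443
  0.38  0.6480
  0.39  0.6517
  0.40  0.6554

31.33

σ√T = 0.19·√1 = 0.1900
d₁ = [ln(310/304) + (0.031 + 0.19²/2)·1] / 0.1900 = [0.0195 + 0.0490] / 0.1900 = 0.3610 ≈ 0.36
d₂ = d₁ − σ√T = 0.3610 − 0.1900 = 0.1710 ≈ 0.17
exp(−rT) = exp(−0.031·1) = 0.9695
N(d₁) = N(0.36) = 0.6406;  N(d₂) = N(0.17) = 0.5675
C = 310·0.6406 − 304·0.9695·0.5675 = 198.5860 − 167.2581 = 31.3279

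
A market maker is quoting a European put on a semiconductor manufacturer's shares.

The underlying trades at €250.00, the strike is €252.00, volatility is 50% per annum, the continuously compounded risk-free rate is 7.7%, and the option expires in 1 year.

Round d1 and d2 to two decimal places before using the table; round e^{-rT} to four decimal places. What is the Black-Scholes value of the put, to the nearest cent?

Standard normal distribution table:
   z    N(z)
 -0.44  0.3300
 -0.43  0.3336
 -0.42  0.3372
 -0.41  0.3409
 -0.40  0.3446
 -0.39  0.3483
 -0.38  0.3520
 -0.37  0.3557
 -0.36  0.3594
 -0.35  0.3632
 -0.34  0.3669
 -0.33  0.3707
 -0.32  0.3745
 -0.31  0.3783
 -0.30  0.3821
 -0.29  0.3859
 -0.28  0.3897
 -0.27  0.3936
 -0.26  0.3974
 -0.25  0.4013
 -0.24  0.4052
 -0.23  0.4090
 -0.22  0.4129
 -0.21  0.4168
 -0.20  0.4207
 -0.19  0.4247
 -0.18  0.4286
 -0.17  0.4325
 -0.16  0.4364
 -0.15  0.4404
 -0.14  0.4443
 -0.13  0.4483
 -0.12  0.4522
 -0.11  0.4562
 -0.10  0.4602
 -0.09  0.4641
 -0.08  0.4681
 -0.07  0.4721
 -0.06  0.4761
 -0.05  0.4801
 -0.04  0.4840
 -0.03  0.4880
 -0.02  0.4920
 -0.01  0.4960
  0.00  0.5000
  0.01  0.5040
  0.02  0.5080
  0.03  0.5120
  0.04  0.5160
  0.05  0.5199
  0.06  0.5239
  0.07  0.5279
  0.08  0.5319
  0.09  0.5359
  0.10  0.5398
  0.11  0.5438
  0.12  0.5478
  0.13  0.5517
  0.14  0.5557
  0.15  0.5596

σ√T = 0.5·√1 = 0.5000
d₁ = [ln(250/252) + (0.077 + 0.5²/2)·1] / 0.5000 = [-0.0080 + 0.2020] / 0.5000 = 0.3881 → 0.39
d₂ = d₁ − σ√T = 0.3881 − 0.5000 = -0.1119 → -0.11
exp(−rT) = exp(−0.077·1) = 0.9259
P = 252·0.9259·N(0.11) − 250·N(-0.39) = 252·0.9259·0.5438 − 250·0.3483 = 126.8831 − 87.0750 = 39.8081

€39.81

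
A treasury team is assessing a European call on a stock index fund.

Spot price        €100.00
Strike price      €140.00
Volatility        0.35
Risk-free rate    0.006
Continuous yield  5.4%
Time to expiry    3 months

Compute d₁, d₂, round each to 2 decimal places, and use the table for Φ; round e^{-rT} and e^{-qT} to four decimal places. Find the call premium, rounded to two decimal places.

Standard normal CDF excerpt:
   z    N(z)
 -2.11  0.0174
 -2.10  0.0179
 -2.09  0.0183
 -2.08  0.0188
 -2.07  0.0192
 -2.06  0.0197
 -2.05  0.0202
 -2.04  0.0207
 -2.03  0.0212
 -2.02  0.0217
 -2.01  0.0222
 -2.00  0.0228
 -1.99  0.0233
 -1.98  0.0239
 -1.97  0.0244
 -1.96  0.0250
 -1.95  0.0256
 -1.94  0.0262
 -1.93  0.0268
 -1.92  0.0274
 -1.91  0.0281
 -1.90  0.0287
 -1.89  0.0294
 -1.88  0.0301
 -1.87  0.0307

T = 0.25;  σ√T = 0.1750
ln(S/K) + (r − q + σ²/2)T = ln(100/140) + (0.006 − 0.054 + 0.35²/2)·0.25 = -0.3365 + 0.0033 = -0.3332
d₁ = -0.3332 / 0.1750 = -1.9038 ⇒ -1.90
d₂ = d₁ − σ√T = -1.9038 − 0.1750 = -2.0788 ⇒ -2.08
e^(−qT) = e^(−0.054·0.25) = 0.9866;  e^(−rT) = e^(−0.006·0.25) = 0.9985
N(d₁) = N(-1.90) = 0.0287;  N(d₂) = N(-2.08) = 0.0188
C = 100·0.9866·0.0287 − 140·0.9985·0.0188 = 2.8315 − 2.6281 = 0.2035

€0.20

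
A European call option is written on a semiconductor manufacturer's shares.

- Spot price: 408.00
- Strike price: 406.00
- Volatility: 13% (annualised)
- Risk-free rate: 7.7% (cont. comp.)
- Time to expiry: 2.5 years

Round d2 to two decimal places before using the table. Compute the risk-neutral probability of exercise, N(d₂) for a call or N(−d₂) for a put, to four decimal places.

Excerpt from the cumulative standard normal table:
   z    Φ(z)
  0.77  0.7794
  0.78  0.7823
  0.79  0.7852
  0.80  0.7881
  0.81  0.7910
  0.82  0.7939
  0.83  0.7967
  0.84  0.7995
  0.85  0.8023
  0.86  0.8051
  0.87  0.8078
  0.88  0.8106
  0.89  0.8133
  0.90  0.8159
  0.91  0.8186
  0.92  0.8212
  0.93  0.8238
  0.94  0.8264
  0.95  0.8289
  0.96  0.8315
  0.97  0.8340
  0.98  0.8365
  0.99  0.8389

0.8051

σ√T = 0.13·√2.5 = 0.2055
d₁ = [ln(408/406) + (0.077 + 0.13²/2)·2.5] / 0.2055 = [0.0049 + 0.2136] / 0.2055 = 1.0632 which rounds to 1.06
d₂ = d₁ − σ√T = 1.0632 − 0.2055 = 0.8577 which rounds to 0.86
Risk-neutral Pr[S_T > K] = N(d₂) = N(0.86) = 0.8051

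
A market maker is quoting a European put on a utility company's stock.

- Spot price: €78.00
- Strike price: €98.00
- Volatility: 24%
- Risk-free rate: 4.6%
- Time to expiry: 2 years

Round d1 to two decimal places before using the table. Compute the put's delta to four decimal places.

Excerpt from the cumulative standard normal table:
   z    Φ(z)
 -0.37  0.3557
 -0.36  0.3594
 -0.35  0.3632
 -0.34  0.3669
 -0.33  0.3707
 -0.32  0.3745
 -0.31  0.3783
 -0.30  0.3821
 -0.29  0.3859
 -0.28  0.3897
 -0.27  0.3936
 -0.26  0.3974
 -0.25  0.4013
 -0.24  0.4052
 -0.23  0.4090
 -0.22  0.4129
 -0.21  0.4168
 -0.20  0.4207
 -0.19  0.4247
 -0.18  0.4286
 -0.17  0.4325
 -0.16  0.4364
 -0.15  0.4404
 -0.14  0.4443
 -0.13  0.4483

-0.5910

σ√T = 0.24·√2 = 0.3394
ln(S/K) + (r + σ²/2)T = ln(78/98) + (0.046 + 0.24²/2)·2 = -0.2283 + 0.1496 = -0.0787
d₁ = -0.0787 / 0.3394 = -0.2318 ≈ -0.23
N(d₁) = N(-0.23) = 0.4090
Δ_put = N(d₁) − 1 = 0.4090 − 1 = -0.5910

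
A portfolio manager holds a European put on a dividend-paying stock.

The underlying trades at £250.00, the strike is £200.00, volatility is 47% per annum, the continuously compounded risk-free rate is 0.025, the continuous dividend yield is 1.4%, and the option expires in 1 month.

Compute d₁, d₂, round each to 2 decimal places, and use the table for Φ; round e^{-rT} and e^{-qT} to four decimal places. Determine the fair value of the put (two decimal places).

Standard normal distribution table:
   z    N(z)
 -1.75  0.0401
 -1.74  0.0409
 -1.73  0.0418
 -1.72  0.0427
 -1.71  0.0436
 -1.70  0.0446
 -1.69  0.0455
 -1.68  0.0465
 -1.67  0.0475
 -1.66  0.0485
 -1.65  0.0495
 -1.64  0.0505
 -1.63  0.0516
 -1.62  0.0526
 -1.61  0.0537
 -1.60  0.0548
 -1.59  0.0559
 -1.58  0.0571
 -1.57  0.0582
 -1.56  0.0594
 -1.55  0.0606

£0.73

σ√T = 0.47 × 0.2887 = 0.1357
d₁ = [ln(250/200) + (0.025 − 0.014 + 0.47²/2)·0.08333] / 0.1357 = [0.2231 + 0.0101] / 0.1357 = 1.7193 ⇒ 1.72
d₂ = d₁ − σ√T = 1.7193 − 0.1357 = 1.5836 ⇒ 1.58
exp(−qT) = exp(−0.014·0.08333) = 0.9988;  exp(−rT) = exp(−0.025·0.08333) = 0.9979
P = 200·0.9979·N(-1.58) − 250·0.9988·N(-1.72) = 200·0.9979·0.0571 − 250·0.9988·0.0427 = 11.3960 − 10.6622 = 0.7338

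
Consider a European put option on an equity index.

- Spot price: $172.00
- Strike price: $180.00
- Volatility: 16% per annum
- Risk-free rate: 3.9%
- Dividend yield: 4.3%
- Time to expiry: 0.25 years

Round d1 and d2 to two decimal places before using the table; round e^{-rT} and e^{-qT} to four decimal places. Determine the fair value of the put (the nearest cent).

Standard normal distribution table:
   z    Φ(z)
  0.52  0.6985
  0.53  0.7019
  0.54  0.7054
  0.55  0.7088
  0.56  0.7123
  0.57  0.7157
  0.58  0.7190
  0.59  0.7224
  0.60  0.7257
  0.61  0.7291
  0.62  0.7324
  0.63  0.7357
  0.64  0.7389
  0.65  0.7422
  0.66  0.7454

σ√T = 0.16 × 0.5000 = 0.0800
d₁ = [ln(172/180) + (0.039 − 0.043 + ½·0.16²)·0.25] / (σ√T) = (-0.0455 + 0.0022) / 0.0800 = -0.5408 which rounds to -0.54
d₂ = -0.5408 − 0.0800 = -0.6208 which rounds to -0.62
e^(−qT) = e^(−0.043·0.25) = 0.9893;  e^(−rT) = e^(−0.039·0.25) = 0.9903
P = 180·0.9903·N(0.62) − 172·0.9893·N(0.54) = 180·0.9903·0.7324 − 172·0.9893·0.7054 = 130.5532 − 120.0306 = 10.5226

$10.52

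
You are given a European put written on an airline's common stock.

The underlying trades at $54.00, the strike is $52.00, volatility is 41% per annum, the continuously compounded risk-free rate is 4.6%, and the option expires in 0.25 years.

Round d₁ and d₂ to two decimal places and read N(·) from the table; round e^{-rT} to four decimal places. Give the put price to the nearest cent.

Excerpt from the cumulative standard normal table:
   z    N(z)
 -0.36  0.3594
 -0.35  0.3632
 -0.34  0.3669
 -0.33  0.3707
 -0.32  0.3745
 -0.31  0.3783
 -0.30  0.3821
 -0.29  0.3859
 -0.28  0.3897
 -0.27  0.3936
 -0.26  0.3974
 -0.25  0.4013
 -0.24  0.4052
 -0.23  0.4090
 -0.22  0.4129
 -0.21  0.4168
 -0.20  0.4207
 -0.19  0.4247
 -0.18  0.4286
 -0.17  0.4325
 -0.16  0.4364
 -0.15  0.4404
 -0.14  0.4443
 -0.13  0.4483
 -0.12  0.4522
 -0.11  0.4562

σ√T = 0.41 × 0.5000 = 0.2050
d₁ = [ln(54/52) + (0.046 + 0.41²/2)·0.25] / 0.2050 = [0.0377 + 0.0325] / 0.2050 = 0.3427 which rounds to 0.34
d₂ = d₁ − σ√T = 0.3427 − 0.2050 = 0.1377 which rounds to 0.14
exp(−rT) = exp(−0.046·0.25) = 0.9886
N(−d₂) = N(-0.14) = 0.4443;  N(−d₁) = N(-0.34) = 0.3669
P = 52·0.9886·0.4443 − 54·0.3669 = 22.8402 − 19.8126 = 3.0276

$3.03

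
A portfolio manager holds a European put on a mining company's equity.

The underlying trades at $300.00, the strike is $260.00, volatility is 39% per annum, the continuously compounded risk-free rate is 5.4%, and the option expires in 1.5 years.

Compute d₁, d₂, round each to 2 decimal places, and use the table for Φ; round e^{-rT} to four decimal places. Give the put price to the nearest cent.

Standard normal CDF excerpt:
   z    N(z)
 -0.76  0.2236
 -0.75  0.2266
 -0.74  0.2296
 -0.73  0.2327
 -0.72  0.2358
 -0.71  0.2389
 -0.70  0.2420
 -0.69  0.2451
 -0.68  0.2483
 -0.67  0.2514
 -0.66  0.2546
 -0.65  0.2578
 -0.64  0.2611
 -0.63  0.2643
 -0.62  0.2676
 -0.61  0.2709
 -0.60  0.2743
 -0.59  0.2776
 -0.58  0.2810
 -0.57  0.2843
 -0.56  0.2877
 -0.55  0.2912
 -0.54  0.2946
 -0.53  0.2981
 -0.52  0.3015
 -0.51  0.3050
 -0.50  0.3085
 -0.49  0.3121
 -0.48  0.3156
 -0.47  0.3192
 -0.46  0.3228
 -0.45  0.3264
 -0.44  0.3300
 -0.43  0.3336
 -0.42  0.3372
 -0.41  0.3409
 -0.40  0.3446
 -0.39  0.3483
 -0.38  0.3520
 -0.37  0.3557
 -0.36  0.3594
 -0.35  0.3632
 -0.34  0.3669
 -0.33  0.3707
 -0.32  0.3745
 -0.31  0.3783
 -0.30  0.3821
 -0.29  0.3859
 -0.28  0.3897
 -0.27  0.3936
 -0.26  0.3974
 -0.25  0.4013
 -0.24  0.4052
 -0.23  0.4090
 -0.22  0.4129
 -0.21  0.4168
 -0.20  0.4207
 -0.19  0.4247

T = 1.5;  σ√T = 0.4777
ln(S/K) + (r + σ²/2)T = ln(300/260) + (0.054 + 0.39²/2)·1.5 = 0.1431 + 0.1951 = 0.3382
d₁ = 0.3382 / 0.4777 = 0.7080 which rounds to 0.71
d₂ = d₁ − σ√T = 0.7080 − 0.4777 = 0.2303 which rounds to 0.23
e^(−rT) = e^(−0.054·1.5) = 0.9222
N(−d₂) = N(-0.23) = 0.4090;  N(−d₁) = N(-0.71) = 0.2389
P = 260·0.9222·0.4090 − 300·0.2389 = 98.0667 − 71.6700 = 26.3967

$26.40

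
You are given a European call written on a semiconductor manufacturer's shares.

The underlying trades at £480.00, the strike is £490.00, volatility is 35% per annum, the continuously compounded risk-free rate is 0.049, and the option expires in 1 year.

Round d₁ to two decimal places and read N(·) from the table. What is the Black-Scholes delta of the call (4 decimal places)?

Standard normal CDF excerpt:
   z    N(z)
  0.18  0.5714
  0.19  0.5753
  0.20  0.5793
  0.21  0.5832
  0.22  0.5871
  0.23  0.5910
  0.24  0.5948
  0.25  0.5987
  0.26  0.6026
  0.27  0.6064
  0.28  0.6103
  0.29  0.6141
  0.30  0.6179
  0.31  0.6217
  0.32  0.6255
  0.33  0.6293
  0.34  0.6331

0.6026

T = 1;  σ√T = 0.3500
d₁ = [ln(480/490) + (0.049 + ½·0.35²)·1] / (σ√T) = (-0.0206 + 0.1102) / 0.3500 = 0.2561 → 0.26
N(d₁) = N(0.26) = 0.6026
Δ_call = N(d₁) = 0.6026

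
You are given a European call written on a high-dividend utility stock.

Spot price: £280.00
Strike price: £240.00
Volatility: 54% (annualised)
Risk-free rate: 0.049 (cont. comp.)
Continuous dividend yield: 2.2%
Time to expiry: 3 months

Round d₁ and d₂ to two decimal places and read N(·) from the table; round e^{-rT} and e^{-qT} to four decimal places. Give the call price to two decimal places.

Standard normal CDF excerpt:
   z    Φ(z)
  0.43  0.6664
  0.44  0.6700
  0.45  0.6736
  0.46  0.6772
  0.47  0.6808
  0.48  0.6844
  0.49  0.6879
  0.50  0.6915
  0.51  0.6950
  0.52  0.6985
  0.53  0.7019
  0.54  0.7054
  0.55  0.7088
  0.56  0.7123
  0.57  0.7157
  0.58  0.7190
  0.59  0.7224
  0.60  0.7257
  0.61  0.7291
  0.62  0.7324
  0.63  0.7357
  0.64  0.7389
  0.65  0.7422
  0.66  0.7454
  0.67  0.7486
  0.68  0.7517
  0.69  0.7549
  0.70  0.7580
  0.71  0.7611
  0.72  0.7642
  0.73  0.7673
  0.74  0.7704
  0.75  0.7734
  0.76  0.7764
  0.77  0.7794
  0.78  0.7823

£53.12

σ√T = 0.54 × 0.5000 = 0.2700
ln(S/K) + (r − q + σ²/2)T = ln(280/240) + (0.049 − 0.022 + 0.54²/2)·0.25 = 0.1542 + 0.0432 = 0.1974
d₁ = 0.1974 / 0.2700 = 0.7309 which rounds to 0.73
d₂ = d₁ − σ√T = 0.7309 − 0.2700 = 0.4609 which rounds to 0.46
e^(−qT) = e^(−0.022·0.25) = 0.9945;  e^(−rT) = e^(−0.049·0.25) = 0.9878
N(d₁) = N(0.73) = 0.7673;  N(d₂) = N(0.46) = 0.6772
C = 280·0.9945·0.7673 − 240·0.9878·0.6772 = 213.6624 − 160.5452 = 53.1172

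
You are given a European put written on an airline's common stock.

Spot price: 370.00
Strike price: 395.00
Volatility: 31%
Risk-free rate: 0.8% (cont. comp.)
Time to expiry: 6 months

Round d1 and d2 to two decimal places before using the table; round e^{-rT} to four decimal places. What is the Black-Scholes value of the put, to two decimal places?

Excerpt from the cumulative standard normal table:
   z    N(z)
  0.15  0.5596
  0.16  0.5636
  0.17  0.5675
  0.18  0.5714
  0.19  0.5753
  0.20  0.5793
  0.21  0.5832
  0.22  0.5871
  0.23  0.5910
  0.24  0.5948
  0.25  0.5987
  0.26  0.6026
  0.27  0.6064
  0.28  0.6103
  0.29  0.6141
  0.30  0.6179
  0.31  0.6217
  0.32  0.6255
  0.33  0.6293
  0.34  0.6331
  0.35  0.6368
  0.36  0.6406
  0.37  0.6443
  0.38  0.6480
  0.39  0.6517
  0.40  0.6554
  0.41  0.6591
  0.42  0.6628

T = 0.5;  σ√T = 0.2192
ln(S/K) + (r + σ²/2)T = ln(370/395) + (0.008 + 0.31²/2)·0.5 = -0.0654 + 0.0280 = -0.0374
d₁ = -0.0374 / 0.2192 = -0.1704 → -0.17
d₂ = d₁ − σ√T = -0.1704 − 0.2192 = -0.3896 → -0.39
e^(−rT) = e^(−0.008·0.5) = 0.9960
P = 395·0.9960·N(0.39) − 370·N(0.17) = 395·0.9960·0.6517 − 370·0.5675 = 256.3918 − 209.9750 = 46.4168

46.42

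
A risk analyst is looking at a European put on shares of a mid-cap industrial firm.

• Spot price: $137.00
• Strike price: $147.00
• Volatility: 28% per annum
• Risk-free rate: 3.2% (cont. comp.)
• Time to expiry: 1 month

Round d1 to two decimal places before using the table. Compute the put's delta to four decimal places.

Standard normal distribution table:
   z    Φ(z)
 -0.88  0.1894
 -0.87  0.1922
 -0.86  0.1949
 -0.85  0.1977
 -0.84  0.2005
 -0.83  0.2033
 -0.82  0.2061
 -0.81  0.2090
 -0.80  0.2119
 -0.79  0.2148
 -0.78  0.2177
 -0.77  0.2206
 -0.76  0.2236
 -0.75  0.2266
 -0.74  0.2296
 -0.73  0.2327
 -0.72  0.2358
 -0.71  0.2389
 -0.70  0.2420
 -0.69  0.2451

σ√T = 0.28 × 0.2887 = 0.0808
ln(S/K) + (r + σ²/2)T = ln(137/147) + (0.032 + 0.28²/2)·0.08333 = -0.0705 + 0.0059 = -0.0645
d₁ = -0.0645 / 0.0808 = -0.7982 → -0.80
N(d₁) = N(-0.80) = 0.2119
Δ_put = N(d₁) − 1 = 0.2119 − 1 = -0.7881

-0.7881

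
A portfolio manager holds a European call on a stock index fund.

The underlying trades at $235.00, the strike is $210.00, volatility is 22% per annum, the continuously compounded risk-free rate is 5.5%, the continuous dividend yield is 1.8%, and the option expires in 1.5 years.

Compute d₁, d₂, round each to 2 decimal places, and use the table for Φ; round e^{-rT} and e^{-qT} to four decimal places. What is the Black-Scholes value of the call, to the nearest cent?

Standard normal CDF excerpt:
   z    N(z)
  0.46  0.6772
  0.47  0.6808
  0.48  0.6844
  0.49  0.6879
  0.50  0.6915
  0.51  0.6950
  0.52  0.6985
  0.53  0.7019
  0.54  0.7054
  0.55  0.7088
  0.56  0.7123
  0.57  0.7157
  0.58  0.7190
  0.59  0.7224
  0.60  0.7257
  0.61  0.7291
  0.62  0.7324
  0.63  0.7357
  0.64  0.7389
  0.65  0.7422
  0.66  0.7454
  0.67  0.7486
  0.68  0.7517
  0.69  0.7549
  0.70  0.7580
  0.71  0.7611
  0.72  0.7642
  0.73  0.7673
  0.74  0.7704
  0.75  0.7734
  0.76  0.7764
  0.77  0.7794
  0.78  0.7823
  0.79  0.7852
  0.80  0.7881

$44.58

T = 1.5;  σ√T = 0.2694
d₁ = [ln(235/210) + (0.055 − 0.018 + 0.22²/2)·1.5] / 0.2694 = [0.1125 + 0.0918] / 0.2694 = 0.7581 ≈ 0.76
d₂ = d₁ − σ√T = 0.7581 − 0.2694 = 0.4887 ≈ 0.49
exp(−qT) = exp(−0.018·1.5) = 0.9734;  exp(−rT) = exp(−0.055·1.5) = 0.9208
C = 235·0.9734·N(0.76) − 210·0.9208·N(0.49) = 235·0.9734·0.7764 − 210·0.9208·0.6879 = 177.6007 − 133.0178 = 44.5829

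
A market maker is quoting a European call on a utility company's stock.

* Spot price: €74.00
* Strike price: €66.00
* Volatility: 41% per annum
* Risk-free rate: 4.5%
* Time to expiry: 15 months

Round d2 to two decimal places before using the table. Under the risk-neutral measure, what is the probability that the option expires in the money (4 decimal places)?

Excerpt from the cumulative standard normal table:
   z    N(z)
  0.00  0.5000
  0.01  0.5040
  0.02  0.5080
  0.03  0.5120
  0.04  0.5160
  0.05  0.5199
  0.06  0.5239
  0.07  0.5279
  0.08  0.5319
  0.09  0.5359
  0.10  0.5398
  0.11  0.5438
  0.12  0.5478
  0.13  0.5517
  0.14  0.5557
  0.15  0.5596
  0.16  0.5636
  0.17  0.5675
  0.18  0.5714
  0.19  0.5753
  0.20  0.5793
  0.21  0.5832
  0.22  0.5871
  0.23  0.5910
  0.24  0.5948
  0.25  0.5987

0.5557

σ√T = 0.41·√1.25 = 0.4584
ln(S/K) + (r + σ²/2)T = ln(74/66) + (0.045 + 0.41²/2)·1.25 = 0.1144 + 0.1613 = 0.2757
d₁ = 0.2757 / 0.4584 = 0.6015 → 0.60
d₂ = d₁ − σ√T = 0.6015 − 0.4584 = 0.1431 → 0.14
Risk-neutral Pr[S_T > K] = N(d₂) = N(0.14) = 0.5557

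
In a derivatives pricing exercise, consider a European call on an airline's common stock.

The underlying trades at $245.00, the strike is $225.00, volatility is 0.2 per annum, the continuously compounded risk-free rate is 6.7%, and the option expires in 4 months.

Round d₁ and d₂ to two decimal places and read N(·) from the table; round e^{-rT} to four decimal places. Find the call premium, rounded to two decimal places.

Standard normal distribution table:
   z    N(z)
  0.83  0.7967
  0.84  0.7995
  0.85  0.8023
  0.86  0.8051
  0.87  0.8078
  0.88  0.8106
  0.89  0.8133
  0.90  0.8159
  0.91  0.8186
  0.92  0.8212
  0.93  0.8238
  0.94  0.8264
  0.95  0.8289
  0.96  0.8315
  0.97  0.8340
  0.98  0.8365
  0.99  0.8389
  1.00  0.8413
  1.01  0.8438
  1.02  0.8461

$27.79

σ√T = 0.2 × 0.5774 = 0.1155
ln(S/K) + (r + σ²/2)T = ln(245/225) + (0.067 + 0.2²/2)·0.3333 = 0.0852 + 0.0290 = 0.1142
d₁ = 0.1142 / 0.1155 = 0.9886 ≈ 0.99
d₂ = d₁ − σ√T = 0.9886 − 0.1155 = 0.8732 ≈ 0.87
exp(−rT) = exp(−0.067·0.3333) = 0.9779
N(d₁) = N(0.99) = 0.8389;  N(d₂) = N(0.87) = 0.8078
C = 245·0.8389 − 225·0.9779·0.8078 = 205.5305 − 177.7382 = 27.7923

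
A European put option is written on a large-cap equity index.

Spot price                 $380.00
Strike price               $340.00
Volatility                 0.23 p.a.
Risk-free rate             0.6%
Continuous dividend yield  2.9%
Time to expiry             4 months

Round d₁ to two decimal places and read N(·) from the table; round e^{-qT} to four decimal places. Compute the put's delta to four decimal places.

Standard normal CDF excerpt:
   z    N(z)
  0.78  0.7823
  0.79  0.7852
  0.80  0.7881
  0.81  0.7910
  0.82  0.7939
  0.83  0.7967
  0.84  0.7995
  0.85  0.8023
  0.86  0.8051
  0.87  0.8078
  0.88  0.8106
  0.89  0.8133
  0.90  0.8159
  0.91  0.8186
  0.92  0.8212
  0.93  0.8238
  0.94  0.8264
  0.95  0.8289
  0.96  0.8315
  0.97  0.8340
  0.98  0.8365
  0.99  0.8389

-0.1958

σ√T = 0.23 × 0.5774 = 0.1328
ln(S/K) + (r − q + σ²/2)T = ln(380/340) + (0.006 − 0.029 + 0.23²/2)·0.3333 = 0.1112 + 0.0012 = 0.1124
d₁ = 0.1124 / 0.1328 = 0.8463 ⇒ 0.85
N(d₁) = N(0.85) = 0.8023
Δ_put = exp(−qT)·(N(d₁) − 1) = 0.9904·(0.8023 − 1) = -0.1958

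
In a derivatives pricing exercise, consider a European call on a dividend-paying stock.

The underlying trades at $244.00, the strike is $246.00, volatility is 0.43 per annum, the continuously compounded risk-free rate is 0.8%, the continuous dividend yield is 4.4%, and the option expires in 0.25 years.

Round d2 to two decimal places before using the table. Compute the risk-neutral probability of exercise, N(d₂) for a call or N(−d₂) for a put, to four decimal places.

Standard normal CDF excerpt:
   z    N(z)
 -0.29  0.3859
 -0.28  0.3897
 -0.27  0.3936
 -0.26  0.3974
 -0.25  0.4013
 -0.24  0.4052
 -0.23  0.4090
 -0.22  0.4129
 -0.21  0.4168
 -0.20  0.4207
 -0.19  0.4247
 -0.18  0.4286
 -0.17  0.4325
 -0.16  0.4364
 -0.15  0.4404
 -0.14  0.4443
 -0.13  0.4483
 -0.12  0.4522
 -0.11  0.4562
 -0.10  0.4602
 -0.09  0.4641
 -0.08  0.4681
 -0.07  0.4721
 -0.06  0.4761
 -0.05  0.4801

T = 0.25;  σ√T = 0.2150
d₁ = [ln(244/246) + (0.008 − 0.044 + 0.43²/2)·0.25] / 0.2150 = [-0.0082 + 0.0141] / 0.2150 = 0.0277 which rounds to 0.03
d₂ = d₁ − σ√T = 0.0277 − 0.2150 = -0.1873 which rounds to -0.19
Risk-neutral Pr[S_T > K] = N(d₂) = N(-0.19) = 0.4247

0.4247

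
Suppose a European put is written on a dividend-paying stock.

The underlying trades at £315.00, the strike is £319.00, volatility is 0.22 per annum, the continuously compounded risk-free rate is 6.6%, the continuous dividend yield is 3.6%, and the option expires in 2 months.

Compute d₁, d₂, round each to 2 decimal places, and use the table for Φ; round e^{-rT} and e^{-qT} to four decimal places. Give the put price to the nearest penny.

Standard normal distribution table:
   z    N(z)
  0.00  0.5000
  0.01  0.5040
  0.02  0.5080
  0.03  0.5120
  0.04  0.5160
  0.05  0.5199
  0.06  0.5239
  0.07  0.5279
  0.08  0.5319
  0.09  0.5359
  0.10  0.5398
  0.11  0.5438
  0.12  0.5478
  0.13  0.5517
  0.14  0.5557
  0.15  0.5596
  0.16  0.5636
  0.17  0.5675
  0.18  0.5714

σ√T = 0.22 × 0.4082 = 0.0898
ln(S/K) + (r − q + σ²/2)T = ln(315/319) + (0.066 − 0.036 + 0.22²/2)·0.1667 = -0.0126 + 0.0090 = -0.0036
d₁ = -0.0036 / 0.0898 = -0.0399 → -0.04
d₂ = d₁ − σ√T = -0.0399 − 0.0898 = -0.1297 → -0.13
e^(−qT) = e^(−0.036·0.1667) = 0.9940;  e^(−rT) = e^(−0.066·0.1667) = 0.9891
N(−d₂) = N(0.13) = 0.5517;  N(−d₁) = N(0.04) = 0.5160
P = 319·0.9891·0.5517 − 315·0.9940·0.5160 = 174.0740 − 161.5648 = 12.5092

£12.51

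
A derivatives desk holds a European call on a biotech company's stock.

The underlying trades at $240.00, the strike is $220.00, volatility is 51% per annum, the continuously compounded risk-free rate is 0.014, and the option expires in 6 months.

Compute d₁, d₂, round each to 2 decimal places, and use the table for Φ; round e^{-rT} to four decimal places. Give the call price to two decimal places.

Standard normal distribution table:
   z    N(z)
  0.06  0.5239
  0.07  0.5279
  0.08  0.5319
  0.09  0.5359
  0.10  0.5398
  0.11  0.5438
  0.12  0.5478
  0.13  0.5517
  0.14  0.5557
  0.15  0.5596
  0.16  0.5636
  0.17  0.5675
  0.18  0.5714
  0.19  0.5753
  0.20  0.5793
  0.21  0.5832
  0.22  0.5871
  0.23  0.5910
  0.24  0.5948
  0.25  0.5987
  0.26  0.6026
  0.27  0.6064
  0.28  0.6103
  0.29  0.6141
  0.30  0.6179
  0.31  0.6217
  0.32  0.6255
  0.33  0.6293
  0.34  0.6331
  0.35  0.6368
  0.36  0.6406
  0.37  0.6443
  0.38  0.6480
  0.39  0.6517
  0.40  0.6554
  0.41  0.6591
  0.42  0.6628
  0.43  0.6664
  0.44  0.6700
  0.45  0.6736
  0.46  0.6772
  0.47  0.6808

$44.60

σ√T = 0.51 × 0.7071 = 0.3606
d₁ = [ln(240/220) + (0.014 + 0.51²/2)·0.5] / 0.3606 = [0.0870 + 0.0720] / 0.3606 = 0.4410 which rounds to 0.44
d₂ = d₁ − σ√T = 0.4410 − 0.3606 = 0.0804 which rounds to 0.08
e^(−rT) = e^(−0.014·0.5) = 0.9930
N(d₁) = N(0.44) = 0.6700;  N(d₂) = N(0.08) = 0.5319
C = 240·0.6700 − 220·0.9930·0.5319 = 160.8000 − 116.1989 = 44.6011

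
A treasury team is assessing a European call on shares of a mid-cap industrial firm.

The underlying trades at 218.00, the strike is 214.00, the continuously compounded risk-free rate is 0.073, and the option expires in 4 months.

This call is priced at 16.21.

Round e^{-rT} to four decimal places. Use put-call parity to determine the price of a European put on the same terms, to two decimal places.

e^(−rT) = e^(−0.073·0.3333) = 0.9760
Put-call parity: C − P = S − K·e^(−rT) = 218 − 214·0.9760 = 218 − 208.8640 = 9.1360
P = C − (C − P) = 16.21 − (9.1360) = 7.0740

7.07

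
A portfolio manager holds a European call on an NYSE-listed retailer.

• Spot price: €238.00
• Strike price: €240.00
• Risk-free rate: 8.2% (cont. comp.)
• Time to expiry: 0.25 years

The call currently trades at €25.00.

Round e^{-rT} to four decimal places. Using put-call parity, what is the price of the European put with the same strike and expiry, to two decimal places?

€22.13

e^(−rT) = e^(−0.082·0.25) = 0.9797
Put-call parity: C − P = S − K·e^(−rT) = 238 − 240·0.9797 = 238 − 235.1280 = 2.8720
P = C − (C − P) = 25.00 − (2.8720) = 22.1280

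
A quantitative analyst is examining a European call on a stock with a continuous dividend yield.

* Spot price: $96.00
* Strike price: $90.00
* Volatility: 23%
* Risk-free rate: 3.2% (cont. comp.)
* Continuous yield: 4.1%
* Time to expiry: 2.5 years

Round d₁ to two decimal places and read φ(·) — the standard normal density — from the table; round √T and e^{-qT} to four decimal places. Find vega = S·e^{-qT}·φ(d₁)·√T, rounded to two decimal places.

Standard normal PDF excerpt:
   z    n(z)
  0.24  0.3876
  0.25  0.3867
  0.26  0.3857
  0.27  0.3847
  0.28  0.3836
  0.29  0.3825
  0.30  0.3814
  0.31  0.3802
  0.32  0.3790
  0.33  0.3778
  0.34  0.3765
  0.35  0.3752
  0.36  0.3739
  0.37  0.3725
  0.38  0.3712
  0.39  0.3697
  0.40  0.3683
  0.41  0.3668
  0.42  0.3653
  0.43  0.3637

52.25

T = 2.5;  σ√T = 0.3637
d₁ = [ln(96/90) + (0.032 − 0.041 + ½·0.23²)·2.5] / (σ√T) = (0.0645 + 0.0436) / 0.3637 = 0.2974 which rounds to 0.30
√T = √2.5 = 1.5811
φ(d₁) = φ(0.30) = 0.3814
e^(−qT) = e^(−0.041·2.5) = 0.9026
vega = S·e^(−qT)·φ(d₁)·√T = 96·0.9026·0.3814·1.5811 = 52.2524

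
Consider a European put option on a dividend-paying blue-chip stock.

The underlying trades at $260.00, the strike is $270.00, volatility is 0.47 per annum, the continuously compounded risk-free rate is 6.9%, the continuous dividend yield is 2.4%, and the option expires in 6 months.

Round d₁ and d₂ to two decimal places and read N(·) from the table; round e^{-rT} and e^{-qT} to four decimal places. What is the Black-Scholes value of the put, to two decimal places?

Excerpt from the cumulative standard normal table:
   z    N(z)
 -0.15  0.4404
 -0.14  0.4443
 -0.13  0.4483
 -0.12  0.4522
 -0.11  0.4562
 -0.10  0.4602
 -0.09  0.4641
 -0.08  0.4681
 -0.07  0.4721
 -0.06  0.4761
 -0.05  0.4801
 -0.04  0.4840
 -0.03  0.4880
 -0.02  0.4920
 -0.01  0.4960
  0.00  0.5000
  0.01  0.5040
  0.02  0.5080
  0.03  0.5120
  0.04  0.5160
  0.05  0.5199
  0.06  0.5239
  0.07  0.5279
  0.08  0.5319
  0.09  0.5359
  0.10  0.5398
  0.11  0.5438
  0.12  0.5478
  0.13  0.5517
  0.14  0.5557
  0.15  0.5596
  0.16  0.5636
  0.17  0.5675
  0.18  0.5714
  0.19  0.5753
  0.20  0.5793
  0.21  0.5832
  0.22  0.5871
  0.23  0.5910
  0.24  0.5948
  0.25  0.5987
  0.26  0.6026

$35.95

T = 0.5;  σ√T = 0.3323
d₁ = [ln(260/270) + (0.069 − 0.024 + ½·0.47²)·0.5] / (σ√T) = (-0.0377 + 0.0777) / 0.3323 = 0.1203 → 0.12
d₂ = 0.1203 − 0.3323 = -0.2120 → -0.21
e^(−qT) = e^(−0.024·0.5) = 0.9881;  e^(−rT) = e^(−0.069·0.5) = 0.9661
P = 270·0.9661·N(0.21) − 260·0.9881·N(-0.12) = 270·0.9661·0.5832 − 260·0.9881·0.4522 = 152.1260 − 116.1729 = 35.9531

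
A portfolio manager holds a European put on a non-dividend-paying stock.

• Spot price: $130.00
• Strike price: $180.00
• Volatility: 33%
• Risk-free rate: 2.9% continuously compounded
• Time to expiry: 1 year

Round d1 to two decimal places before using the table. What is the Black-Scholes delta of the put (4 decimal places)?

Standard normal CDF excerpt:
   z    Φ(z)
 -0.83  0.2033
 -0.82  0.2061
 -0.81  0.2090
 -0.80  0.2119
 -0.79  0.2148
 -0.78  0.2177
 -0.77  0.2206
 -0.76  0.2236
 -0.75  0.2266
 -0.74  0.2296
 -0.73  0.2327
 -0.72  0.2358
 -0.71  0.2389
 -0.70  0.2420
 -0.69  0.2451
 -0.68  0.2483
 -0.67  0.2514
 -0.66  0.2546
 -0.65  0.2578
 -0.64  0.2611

σ√T = 0.33 × 1.0000 = 0.3300
ln(S/K) + (r + σ²/2)T = ln(130/180) + (0.029 + 0.33²/2)·1 = -0.3254 + 0.0835 = -0.2420
d₁ = -0.2420 / 0.3300 = -0.7332 ⇒ -0.73
N(d₁) = N(-0.73) = 0.2327
Δ_put = N(d₁) − 1 = 0.2327 − 1 = -0.7673

-0.7673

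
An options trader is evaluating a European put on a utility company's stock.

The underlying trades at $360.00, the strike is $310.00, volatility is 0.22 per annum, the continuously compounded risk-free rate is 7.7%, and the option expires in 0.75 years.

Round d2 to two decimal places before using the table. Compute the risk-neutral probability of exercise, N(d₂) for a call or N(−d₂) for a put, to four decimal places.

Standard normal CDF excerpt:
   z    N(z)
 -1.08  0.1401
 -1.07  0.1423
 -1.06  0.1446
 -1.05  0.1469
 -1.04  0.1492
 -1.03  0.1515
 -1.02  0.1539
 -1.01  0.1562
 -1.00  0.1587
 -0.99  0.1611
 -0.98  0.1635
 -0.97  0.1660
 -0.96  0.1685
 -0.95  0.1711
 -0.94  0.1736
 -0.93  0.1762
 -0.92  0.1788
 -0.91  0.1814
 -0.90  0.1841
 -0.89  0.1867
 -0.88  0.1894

0.1611

σ√T = 0.22·√0.75 = 0.1905
d₁ = [ln(360/310) + (0.077 + 0.22²/2)·0.75] / 0.1905 = [0.1495 + 0.0759] / 0.1905 = 1.1832 ⇒ 1.18
d₂ = d₁ − σ√T = 1.1832 − 0.1905 = 0.9927 ⇒ 0.99
Pr(exercise) under Q = N(−d₂) = N(-0.99) = 0.1611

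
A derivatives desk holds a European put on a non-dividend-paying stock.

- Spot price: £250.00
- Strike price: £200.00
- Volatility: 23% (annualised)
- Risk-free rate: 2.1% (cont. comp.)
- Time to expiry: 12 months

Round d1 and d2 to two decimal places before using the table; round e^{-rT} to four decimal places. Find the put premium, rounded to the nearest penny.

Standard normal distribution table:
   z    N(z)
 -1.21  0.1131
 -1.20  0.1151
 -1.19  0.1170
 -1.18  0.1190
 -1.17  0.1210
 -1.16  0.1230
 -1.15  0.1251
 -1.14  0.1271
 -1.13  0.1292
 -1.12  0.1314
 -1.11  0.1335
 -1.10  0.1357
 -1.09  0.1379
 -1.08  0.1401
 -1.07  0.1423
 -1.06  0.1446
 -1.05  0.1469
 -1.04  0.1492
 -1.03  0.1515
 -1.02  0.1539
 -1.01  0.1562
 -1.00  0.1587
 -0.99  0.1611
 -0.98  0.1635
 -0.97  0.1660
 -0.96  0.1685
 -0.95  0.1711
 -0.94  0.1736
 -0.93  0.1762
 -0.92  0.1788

£3.76

σ√T = 0.23·√1 = 0.2300
d₁ = [ln(250/200) + (0.021 + ½·0.23²)·1] / (σ√T) = (0.2231 + 0.0475) / 0.2300 = 1.1765 ≈ 1.18
d₂ = 1.1765 − 0.2300 = 0.9465 ≈ 0.95
e^(−rT) = e^(−0.021·1) = 0.9792
P = 200·0.9792·N(-0.95) − 250·N(-1.18) = 200·0.9792·0.1711 − 250·0.1190 = 33.5082 − 29.7500 = 3.7582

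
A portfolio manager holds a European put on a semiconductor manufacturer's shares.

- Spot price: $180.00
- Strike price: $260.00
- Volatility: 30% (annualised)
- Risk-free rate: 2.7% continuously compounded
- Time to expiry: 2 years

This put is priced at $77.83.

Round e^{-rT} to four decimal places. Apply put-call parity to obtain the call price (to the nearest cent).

exp(−rT) = exp(−0.027·2) = 0.9474
Put-call parity: C − P = S − K·e^(−rT) = 180 − 260·0.9474 = 180 − 246.3240 = -66.3240
C = P + (C − P) = 77.83 + (-66.3240) = 11.5060

$11.51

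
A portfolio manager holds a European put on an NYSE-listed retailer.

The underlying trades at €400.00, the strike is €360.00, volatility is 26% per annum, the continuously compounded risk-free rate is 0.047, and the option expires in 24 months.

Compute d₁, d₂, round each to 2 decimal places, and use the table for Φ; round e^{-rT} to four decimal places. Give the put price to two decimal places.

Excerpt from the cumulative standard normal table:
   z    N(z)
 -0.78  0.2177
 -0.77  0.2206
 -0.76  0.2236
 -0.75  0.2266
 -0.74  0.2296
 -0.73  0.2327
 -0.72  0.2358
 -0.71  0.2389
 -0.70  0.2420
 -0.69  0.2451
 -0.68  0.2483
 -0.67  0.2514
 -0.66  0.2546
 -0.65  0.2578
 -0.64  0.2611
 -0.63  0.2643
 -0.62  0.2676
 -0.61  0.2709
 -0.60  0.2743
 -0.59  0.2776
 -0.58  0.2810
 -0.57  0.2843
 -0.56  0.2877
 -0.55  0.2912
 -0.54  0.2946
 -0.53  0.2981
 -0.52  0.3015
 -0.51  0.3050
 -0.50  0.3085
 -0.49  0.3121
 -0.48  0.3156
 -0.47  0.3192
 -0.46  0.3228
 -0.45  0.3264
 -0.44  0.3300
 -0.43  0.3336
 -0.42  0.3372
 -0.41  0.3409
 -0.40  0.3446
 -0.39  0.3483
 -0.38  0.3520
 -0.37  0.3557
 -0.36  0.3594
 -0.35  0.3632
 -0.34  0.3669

σ√T = 0.26·√2 = 0.3677
d₁ = [ln(400/360) + (0.047 + ½·0.26²)·2] / (σ√T) = (0.1054 + 0.1616) / 0.3677 = 0.7260 → 0.73
d₂ = 0.7260 − 0.3677 = 0.3583 → 0.36
e^(−rT) = e^(−0.047·2) = 0.9103
P = 360·0.9103·N(-0.36) − 400·N(-0.73) = 360·0.9103·0.3594 − 400·0.2327 = 117.7783 − 93.0800 = 24.6983

€24.70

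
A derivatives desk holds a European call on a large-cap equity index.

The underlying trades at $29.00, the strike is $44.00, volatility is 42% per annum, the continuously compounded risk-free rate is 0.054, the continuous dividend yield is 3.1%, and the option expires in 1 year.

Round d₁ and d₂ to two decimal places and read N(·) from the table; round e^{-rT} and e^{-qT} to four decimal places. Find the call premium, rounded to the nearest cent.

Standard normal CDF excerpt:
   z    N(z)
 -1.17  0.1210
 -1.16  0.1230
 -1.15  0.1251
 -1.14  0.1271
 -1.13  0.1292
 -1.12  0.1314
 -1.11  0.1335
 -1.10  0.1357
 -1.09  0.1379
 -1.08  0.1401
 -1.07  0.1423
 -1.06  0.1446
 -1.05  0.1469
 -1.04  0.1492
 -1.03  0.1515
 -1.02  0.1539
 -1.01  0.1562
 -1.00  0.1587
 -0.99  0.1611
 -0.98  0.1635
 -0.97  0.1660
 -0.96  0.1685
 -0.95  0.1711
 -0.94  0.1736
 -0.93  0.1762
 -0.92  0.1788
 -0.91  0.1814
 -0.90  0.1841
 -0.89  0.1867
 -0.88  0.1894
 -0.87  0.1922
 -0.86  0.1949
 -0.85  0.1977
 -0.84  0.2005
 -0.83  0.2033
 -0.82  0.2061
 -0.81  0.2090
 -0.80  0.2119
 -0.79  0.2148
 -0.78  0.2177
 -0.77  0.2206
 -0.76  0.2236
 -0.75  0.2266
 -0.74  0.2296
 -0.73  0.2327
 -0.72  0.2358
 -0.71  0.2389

σ√T = 0.42 × 1.0000 = 0.4200
d₁ = [ln(29/44) + (0.054 − 0.031 + 0.42²/2)·1] / 0.4200 = [-0.4169 + 0.1112] / 0.4200 = -0.7278 → -0.73
d₂ = d₁ − σ√T = -0.7278 − 0.4200 = -1.1478 → -1.15
e^(−qT) = e^(−0.031·1) = 0.9695;  e^(−rT) = e^(−0.054·1) = 0.9474
N(d₁) = N(-0.73) = 0.2327;  N(d₂) = N(-1.15) = 0.1251
C = 29·0.9695·0.2327 − 44·0.9474·0.1251 = 6.5425 − 5.2149 = 1.3276

$1.33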